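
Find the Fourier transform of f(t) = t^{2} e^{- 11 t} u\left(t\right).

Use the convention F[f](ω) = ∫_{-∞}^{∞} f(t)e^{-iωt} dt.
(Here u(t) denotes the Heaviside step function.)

F(ω) = \frac{2}{\left(i \omega + 11\right)^{3}}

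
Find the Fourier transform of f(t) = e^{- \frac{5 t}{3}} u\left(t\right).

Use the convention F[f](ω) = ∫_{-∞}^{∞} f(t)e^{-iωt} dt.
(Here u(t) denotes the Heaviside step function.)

F(ω) = \frac{3}{3 i \omega + 5}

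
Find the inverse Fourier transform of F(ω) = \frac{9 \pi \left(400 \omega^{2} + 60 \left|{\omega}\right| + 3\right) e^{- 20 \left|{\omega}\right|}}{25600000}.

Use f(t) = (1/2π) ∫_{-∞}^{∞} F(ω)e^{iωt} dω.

f(t) = \frac{9}{\left(t^{2} + 400\right)^{3}}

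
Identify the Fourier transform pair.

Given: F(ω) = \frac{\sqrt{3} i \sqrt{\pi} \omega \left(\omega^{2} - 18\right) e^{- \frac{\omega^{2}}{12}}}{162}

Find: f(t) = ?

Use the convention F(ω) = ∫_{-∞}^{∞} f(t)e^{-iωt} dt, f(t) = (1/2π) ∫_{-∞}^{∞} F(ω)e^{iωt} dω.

f(t) = 4 t^{3} e^{- 3 t^{2}}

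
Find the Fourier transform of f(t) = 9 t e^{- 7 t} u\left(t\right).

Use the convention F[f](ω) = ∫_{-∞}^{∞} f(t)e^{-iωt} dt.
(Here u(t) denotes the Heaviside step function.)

F(ω) = \frac{9}{\left(i \omega + 7\right)^{2}}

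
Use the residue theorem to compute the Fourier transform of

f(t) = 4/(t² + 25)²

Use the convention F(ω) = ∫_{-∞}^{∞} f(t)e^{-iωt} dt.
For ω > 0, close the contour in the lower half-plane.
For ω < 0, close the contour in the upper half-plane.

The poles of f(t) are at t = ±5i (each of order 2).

Let g(z) = f(z)e^{-iωz}; for large |z| the factor e^{-iωz} decays in the lower half-plane when ω > 0 and in the upper half-plane when ω < 0.

Case ω > 0 (lower half-plane, clockwise contour ⇒ F(ω) = -2πi·ΣRes):
  Res_{z = - 5 i} g(z) = \frac{i \left(5 \omega + 1\right) e^{- 5 \omega}}{125} (pole of order 2)
  F(ω) = -2πi·ΣRes = \frac{2 \pi \left(5 \omega + 1\right) e^{- 5 \omega}}{125}

Case ω < 0 (upper half-plane, counterclockwise contour ⇒ F(ω) = +2πi·ΣRes):
  Res_{z = 5 i} g(z) = \frac{i \left(5 \omega - 1\right) e^{5 \omega}}{125} (pole of order 2)
  F(ω) = 2πi·ΣRes = \frac{2 \pi \left(1 - 5 \omega\right) e^{5 \omega}}{125}

Both cases combine into a single formula in |ω|:

F(ω) = \frac{2 \pi \left(5 \left|{\omega}\right| + 1\right) e^{- 5 \left|{\omega}\right|}}{125}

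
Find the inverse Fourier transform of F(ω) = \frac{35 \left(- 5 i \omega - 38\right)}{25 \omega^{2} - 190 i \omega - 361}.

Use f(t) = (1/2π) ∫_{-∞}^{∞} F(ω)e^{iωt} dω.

f(t) = 7 \left(\frac{19 t}{5} + 1\right) e^{- \frac{19 t}{5}} u\left(t\right)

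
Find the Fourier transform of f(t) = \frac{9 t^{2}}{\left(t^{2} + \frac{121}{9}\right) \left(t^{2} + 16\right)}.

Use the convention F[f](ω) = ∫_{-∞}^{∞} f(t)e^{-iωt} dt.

F(ω) = \frac{324 \pi e^{- 4 \left|{\omega}\right|}}{23} - \frac{297 \pi e^{- \frac{11 \left|{\omega}\right|}{3}}}{23}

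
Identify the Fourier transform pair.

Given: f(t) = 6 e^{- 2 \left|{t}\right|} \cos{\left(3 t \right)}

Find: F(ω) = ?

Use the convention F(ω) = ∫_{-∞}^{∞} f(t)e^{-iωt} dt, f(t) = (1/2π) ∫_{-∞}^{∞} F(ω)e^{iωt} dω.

F(ω) = \frac{24 \left(\omega^{2} + 13\right)}{\omega^{4} - 10 \omega^{2} + 169}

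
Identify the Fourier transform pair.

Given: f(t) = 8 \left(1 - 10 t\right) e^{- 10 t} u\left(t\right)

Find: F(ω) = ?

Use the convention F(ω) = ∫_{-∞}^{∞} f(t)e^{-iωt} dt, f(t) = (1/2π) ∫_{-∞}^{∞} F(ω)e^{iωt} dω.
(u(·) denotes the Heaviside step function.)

F(ω) = \frac{8 i \omega}{- \omega^{2} + 20 i \omega + 100}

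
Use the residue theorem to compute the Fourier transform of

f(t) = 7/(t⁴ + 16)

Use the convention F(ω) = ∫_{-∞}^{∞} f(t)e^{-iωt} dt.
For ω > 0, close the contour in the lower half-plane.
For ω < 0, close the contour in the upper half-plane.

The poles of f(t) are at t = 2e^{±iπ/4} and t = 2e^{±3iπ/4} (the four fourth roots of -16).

Let g(z) = f(z)e^{-iωz}; for large |z| the factor e^{-iωz} decays in the lower half-plane when ω > 0 and in the upper half-plane when ω < 0.

Case ω > 0 (lower half-plane, clockwise contour ⇒ F(ω) = -2πi·ΣRes):
  Res_{z = - \sqrt{2} - \sqrt{2} i} g(z) = \frac{7 \sqrt{2} i \left(1 - i\right) e^{\sqrt{2} \omega \left(-1 + i\right)}}{64}
  Res_{z = \sqrt{2} - \sqrt{2} i} g(z) = \frac{7 \sqrt{2} i \left(1 + i\right) e^{- \sqrt{2} \omega \left(1 + i\right)}}{64}
  F(ω) = -2πi·ΣRes = \frac{7 \sqrt{2} \pi \left(1 - i\right) \left(e^{2 \sqrt{2} i \omega} + i\right) e^{- \sqrt{2} \omega \left(1 + i\right)}}{32} = \frac{7 \pi e^{- \sqrt{2} \omega} \sin{\left(\sqrt{2} \omega + \frac{\pi}{4} \right)}}{8}

Case ω < 0 (upper half-plane, counterclockwise contour ⇒ F(ω) = +2πi·ΣRes):
  Res_{z = \sqrt{2} + \sqrt{2} i} g(z) = \frac{7 \sqrt{2} i \left(-1 + i\right) e^{\sqrt{2} \omega \left(1 - i\right)}}{64}
  Res_{z = - \sqrt{2} + \sqrt{2} i} g(z) = \frac{7 \sqrt{2} \left(1 - i\right) e^{\sqrt{2} \omega \left(1 + i\right)}}{64}
  F(ω) = 2πi·ΣRes = - \frac{7 \sqrt{2} i \pi \left(i \left(1 - i\right) e^{\sqrt{2} \omega \left(1 - i\right)} - \left(1 - i\right) e^{\sqrt{2} \omega \left(1 + i\right)}\right)}{32} = \frac{7 \pi e^{\sqrt{2} \omega} \cos{\left(\sqrt{2} \omega + \frac{\pi}{4} \right)}}{8}

Both cases combine into a single formula in |ω|:

F(ω) = \frac{7 \pi e^{- \sqrt{2} \left|{\omega}\right|} \sin{\left(\sqrt{2} \left|{\omega}\right| + \frac{\pi}{4} \right)}}{8}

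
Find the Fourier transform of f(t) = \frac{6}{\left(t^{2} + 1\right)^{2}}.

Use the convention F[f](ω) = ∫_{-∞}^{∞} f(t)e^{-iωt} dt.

F(ω) = 3 \pi \left(\left|{\omega}\right| + 1\right) e^{- \left|{\omega}\right|}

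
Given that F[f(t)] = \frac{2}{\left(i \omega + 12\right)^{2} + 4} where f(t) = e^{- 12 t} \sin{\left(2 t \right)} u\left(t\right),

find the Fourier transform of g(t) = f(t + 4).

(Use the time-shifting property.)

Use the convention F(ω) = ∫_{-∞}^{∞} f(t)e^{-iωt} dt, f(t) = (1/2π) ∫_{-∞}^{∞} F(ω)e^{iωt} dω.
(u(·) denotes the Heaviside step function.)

F[g](ω) = \frac{2 e^{4 i \omega}}{\left(i \omega + 12\right)^{2} + 4}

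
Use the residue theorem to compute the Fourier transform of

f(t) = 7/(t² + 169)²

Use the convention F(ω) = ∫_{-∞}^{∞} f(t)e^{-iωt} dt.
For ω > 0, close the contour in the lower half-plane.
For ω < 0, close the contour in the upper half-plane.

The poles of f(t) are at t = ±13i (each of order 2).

Let g(z) = f(z)e^{-iωz}; for large |z| the factor e^{-iωz} decays in the lower half-plane when ω > 0 and in the upper half-plane when ω < 0.

Case ω > 0 (lower half-plane, clockwise contour ⇒ F(ω) = -2πi·ΣRes):
  Res_{z = - 13 i} g(z) = \frac{7 i \left(13 \omega + 1\right) e^{- 13 \omega}}{8788} (pole of order 2)
  F(ω) = -2πi·ΣRes = \frac{7 \pi \left(13 \omega + 1\right) e^{- 13 \omega}}{4394}

Case ω < 0 (upper half-plane, counterclockwise contour ⇒ F(ω) = +2πi·ΣRes):
  Res_{z = 13 i} g(z) = \frac{7 i \left(13 \omega - 1\right) e^{13 \omega}}{8788} (pole of order 2)
  F(ω) = 2πi·ΣRes = \frac{7 \pi \left(1 - 13 \omega\right) e^{13 \omega}}{4394}

Both cases combine into a single formula in |ω|:

F(ω) = \frac{7 \pi \left(13 \left|{\omega}\right| + 1\right) e^{- 13 \left|{\omega}\right|}}{4394}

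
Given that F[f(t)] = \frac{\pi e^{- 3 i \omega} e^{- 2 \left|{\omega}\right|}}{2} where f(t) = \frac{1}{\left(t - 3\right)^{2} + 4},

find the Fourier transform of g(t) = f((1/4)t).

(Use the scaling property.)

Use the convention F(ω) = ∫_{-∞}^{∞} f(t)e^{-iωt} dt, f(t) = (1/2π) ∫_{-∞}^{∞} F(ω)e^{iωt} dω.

F[g](ω) = 2 \pi e^{- 12 i \omega - 8 \left|{\omega}\right|}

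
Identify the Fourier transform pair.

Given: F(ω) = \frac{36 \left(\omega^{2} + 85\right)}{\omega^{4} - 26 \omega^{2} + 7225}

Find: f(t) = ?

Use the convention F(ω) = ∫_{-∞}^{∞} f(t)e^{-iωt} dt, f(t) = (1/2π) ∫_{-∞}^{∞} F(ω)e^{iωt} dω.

f(t) = 3 e^{- 6 \left|{t}\right|} \cos{\left(7 t \right)}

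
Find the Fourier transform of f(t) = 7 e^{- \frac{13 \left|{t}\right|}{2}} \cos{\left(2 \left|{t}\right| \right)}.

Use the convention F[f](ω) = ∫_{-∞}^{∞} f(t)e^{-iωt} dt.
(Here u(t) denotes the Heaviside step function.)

F(ω) = \frac{364 \left(4 \omega^{2} + 185\right)}{16 \omega^{4} + 1224 \omega^{2} + 34225}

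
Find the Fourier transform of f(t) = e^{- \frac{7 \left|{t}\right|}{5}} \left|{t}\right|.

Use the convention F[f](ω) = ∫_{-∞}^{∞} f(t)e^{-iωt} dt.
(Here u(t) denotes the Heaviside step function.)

F(ω) = \frac{50 \left(49 - 25 \omega^{2}\right)}{\left(25 \omega^{2} + 49\right)^{2}}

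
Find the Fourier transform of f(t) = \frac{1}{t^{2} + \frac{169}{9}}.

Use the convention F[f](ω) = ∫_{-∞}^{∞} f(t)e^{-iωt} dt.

F(ω) = \frac{3 \pi e^{- \frac{13 \left|{\omega}\right|}{3}}}{13}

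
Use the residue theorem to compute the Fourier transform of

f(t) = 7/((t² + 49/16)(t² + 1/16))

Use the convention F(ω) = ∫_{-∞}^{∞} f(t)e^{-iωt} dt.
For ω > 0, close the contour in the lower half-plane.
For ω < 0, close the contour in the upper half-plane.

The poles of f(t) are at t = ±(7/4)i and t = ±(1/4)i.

Let g(z) = f(z)e^{-iωz}; for large |z| the factor e^{-iωz} decays in the lower half-plane when ω > 0 and in the upper half-plane when ω < 0.

Case ω > 0 (lower half-plane, clockwise contour ⇒ F(ω) = -2πi·ΣRes):
  Res_{z = - \frac{7 i}{4}} g(z) = - \frac{2 i e^{- \frac{7 \omega}{4}}}{3}
  Res_{z = - \frac{i}{4}} g(z) = \frac{14 i e^{- \frac{\omega}{4}}}{3}
  F(ω) = -2πi·ΣRes = \frac{4 \pi \left(7 e^{\frac{3 \omega}{2}} - 1\right) e^{- \frac{7 \omega}{4}}}{3}

Case ω < 0 (upper half-plane, counterclockwise contour ⇒ F(ω) = +2πi·ΣRes):
  Res_{z = \frac{7 i}{4}} g(z) = \frac{2 i e^{\frac{7 \omega}{4}}}{3}
  Res_{z = \frac{i}{4}} g(z) = - \frac{14 i e^{\frac{\omega}{4}}}{3}
  F(ω) = 2πi·ΣRes = \frac{4 \pi \left(7 - e^{\frac{3 \omega}{2}}\right) e^{\frac{\omega}{4}}}{3}

Both cases combine into a single formula in |ω|:

F(ω) = \frac{4 \pi \left(7 e^{\frac{3 \left|{\omega}\right|}{2}} - 1\right) e^{- \frac{7 \left|{\omega}\right|}{4}}}{3}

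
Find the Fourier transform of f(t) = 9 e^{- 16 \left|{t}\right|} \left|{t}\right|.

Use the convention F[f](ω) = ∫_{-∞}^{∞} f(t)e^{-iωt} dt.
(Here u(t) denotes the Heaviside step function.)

F(ω) = \frac{18 \left(256 - \omega^{2}\right)}{\left(\omega^{2} + 256\right)^{2}}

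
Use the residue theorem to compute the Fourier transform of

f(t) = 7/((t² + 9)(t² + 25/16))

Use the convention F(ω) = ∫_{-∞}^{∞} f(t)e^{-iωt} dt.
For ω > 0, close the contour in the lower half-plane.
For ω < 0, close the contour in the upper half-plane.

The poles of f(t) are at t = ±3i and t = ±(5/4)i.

Let g(z) = f(z)e^{-iωz}; for large |z| the factor e^{-iωz} decays in the lower half-plane when ω > 0 and in the upper half-plane when ω < 0.

Case ω > 0 (lower half-plane, clockwise contour ⇒ F(ω) = -2πi·ΣRes):
  Res_{z = - 3 i} g(z) = - \frac{8 i e^{- 3 \omega}}{51}
  Res_{z = - \frac{5 i}{4}} g(z) = \frac{32 i e^{- \frac{5 \omega}{4}}}{85}
  F(ω) = -2πi·ΣRes = - \frac{16 \pi e^{- 3 \omega}}{51} + \frac{64 \pi e^{- \frac{5 \omega}{4}}}{85}

Case ω < 0 (upper half-plane, counterclockwise contour ⇒ F(ω) = +2πi·ΣRes):
  Res_{z = 3 i} g(z) = \frac{8 i e^{3 \omega}}{51}
  Res_{z = \frac{5 i}{4}} g(z) = - \frac{32 i e^{\frac{5 \omega}{4}}}{85}
  F(ω) = 2πi·ΣRes = \frac{16 \pi \left(12 e^{\frac{5 \omega}{4}} - 5 e^{3 \omega}\right)}{255}

Both cases combine into a single formula in |ω|:

F(ω) = - \frac{16 \pi e^{- 3 \left|{\omega}\right|}}{51} + \frac{64 \pi e^{- \frac{5 \left|{\omega}\right|}{4}}}{85}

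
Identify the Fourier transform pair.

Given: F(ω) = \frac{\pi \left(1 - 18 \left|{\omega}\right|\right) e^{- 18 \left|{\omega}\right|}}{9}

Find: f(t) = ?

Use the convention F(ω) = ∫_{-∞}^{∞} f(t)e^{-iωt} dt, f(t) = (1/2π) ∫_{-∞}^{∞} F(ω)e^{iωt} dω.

f(t) = \frac{4 t^{2}}{\left(t^{2} + 324\right)^{2}}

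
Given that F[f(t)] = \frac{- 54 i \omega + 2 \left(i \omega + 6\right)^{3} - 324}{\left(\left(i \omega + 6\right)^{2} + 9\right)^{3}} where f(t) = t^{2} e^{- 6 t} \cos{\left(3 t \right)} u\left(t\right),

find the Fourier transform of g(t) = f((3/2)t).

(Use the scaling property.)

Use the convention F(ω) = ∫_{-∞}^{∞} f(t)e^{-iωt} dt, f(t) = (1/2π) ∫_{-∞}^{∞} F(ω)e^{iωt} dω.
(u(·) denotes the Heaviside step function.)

F[g](ω) = \frac{72 \left(- 243 i \omega + 4 \left(i \omega + 9\right)^{3} - 2187\right)}{\left(4 \left(i \omega + 9\right)^{2} + 81\right)^{3}}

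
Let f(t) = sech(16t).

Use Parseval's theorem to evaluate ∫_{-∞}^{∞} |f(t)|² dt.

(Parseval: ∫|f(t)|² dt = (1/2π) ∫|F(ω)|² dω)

∫|f(t)|² dt = \frac{1}{8}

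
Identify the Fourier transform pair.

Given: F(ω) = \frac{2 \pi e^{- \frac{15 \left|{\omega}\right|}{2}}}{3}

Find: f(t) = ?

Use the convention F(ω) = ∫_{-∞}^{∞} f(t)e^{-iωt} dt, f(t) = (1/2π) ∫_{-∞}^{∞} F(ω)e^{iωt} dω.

f(t) = \frac{5}{t^{2} + \frac{225}{4}}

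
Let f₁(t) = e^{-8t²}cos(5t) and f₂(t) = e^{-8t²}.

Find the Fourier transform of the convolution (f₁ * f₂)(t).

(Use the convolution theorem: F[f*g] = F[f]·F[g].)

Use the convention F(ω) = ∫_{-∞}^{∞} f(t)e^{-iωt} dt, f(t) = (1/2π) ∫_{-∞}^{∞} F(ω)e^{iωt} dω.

F[f₁*f₂](ω) = \frac{\pi \left(e^{\frac{5 \omega}{8}} + 1\right) e^{- \frac{\omega^{2}}{16} - \frac{5 \omega}{16} - \frac{25}{32}}}{16}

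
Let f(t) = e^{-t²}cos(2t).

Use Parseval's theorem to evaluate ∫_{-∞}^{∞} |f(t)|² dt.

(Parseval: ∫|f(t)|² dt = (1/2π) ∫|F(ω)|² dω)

∫|f(t)|² dt = \frac{\sqrt{2} \sqrt{\pi} \left(1 + e^{2}\right)}{4 e^{2}}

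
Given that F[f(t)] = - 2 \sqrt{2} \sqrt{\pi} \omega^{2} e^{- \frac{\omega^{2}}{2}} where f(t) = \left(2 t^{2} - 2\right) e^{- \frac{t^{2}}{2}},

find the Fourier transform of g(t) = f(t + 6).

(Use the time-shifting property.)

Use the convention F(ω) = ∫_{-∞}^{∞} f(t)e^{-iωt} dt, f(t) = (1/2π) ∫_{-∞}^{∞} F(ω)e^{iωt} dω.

F[g](ω) = - 2 \sqrt{2} \sqrt{\pi} \omega^{2} e^{- \frac{\omega \left(\omega - 12 i\right)}{2}}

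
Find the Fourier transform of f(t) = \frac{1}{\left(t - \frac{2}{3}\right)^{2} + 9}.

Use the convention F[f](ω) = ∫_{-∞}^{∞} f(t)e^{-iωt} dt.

F(ω) = \frac{\pi e^{- \frac{2 i \omega}{3} - 3 \left|{\omega}\right|}}{3}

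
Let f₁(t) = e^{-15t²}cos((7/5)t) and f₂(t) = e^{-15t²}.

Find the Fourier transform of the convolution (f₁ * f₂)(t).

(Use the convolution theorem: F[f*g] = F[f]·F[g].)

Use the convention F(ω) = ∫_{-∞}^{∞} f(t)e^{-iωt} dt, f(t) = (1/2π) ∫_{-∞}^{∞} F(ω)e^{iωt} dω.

F[f₁*f₂](ω) = \frac{\pi \left(e^{\frac{7 \omega}{75}} + 1\right) e^{- \frac{\omega^{2}}{30} - \frac{7 \omega}{150} - \frac{49}{1500}}}{30}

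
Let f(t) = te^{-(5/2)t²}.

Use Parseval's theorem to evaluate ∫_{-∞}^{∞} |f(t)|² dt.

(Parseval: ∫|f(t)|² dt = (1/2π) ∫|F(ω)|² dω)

∫|f(t)|² dt = \frac{\sqrt{5} \sqrt{\pi}}{50}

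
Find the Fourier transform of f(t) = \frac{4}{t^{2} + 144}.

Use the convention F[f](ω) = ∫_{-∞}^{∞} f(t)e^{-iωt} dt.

F(ω) = \frac{\pi e^{- 12 \left|{\omega}\right|}}{3}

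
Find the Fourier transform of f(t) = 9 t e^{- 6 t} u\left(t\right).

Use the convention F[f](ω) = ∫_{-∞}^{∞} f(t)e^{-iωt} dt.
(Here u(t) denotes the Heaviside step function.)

F(ω) = \frac{9}{\left(i \omega + 6\right)^{2}}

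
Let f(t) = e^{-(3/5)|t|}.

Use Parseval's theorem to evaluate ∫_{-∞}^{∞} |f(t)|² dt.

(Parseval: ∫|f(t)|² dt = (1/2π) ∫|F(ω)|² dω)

∫|f(t)|² dt = \frac{5}{3}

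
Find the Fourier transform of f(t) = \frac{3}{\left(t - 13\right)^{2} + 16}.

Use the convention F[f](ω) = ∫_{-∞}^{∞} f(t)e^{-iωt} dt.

F(ω) = \frac{3 \pi e^{- 13 i \omega - 4 \left|{\omega}\right|}}{4}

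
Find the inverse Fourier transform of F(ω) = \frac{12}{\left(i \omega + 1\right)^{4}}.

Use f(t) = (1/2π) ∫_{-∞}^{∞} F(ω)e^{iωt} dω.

f(t) = 2 t^{3} e^{- t} u\left(t\right)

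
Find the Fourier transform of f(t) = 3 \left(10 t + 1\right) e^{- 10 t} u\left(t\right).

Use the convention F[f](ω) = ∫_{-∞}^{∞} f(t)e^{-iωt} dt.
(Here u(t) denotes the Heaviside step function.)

F(ω) = \frac{3 \left(- i \omega - 20\right)}{\omega^{2} - 20 i \omega - 100}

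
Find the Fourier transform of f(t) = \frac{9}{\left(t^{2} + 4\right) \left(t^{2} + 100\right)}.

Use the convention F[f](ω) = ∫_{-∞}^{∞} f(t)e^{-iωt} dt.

F(ω) = \frac{3 \pi \left(5 e^{8 \left|{\omega}\right|} - 1\right) e^{- 10 \left|{\omega}\right|}}{320}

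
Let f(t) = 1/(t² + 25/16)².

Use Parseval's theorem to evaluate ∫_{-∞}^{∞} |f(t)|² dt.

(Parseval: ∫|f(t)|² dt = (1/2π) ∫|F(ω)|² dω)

∫|f(t)|² dt = \frac{1024 \pi}{15625}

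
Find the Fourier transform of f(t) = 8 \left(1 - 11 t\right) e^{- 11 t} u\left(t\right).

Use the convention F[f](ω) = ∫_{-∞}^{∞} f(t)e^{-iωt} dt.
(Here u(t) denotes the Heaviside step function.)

F(ω) = \frac{8 i \omega}{- \omega^{2} + 22 i \omega + 121}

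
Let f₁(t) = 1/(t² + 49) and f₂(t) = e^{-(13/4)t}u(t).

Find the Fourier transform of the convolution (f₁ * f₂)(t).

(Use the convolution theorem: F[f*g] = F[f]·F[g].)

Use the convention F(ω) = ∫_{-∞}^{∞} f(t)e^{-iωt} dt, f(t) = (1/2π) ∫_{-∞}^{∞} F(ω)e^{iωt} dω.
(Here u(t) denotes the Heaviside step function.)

F[f₁*f₂](ω) = \frac{4 \pi e^{- 7 \left|{\omega}\right|}}{7 \left(4 i \omega + 13\right)}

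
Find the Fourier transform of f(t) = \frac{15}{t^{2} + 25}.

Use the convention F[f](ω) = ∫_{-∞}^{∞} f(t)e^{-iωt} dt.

F(ω) = 3 \pi e^{- 5 \left|{\omega}\right|}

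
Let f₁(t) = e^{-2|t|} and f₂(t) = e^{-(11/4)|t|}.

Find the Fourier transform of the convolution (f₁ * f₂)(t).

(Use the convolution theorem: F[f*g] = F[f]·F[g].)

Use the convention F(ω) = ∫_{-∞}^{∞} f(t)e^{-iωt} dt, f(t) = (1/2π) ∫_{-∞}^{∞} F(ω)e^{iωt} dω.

F[f₁*f₂](ω) = \frac{352}{\left(\omega^{2} + 4\right) \left(16 \omega^{2} + 121\right)}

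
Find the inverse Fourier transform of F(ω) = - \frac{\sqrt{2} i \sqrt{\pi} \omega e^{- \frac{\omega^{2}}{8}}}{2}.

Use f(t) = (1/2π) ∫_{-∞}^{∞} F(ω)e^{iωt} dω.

f(t) = 4 t e^{- 2 t^{2}}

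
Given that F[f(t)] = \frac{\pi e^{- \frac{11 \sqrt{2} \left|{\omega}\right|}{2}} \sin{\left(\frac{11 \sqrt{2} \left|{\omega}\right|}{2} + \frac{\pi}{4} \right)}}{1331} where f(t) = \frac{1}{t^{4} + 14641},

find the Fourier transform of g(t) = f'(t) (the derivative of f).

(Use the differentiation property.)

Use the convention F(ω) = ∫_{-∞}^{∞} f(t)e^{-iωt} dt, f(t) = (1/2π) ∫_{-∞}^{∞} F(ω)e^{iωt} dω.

F[g](ω) = \frac{i \pi \omega e^{- \frac{11 \sqrt{2} \left|{\omega}\right|}{2}} \sin{\left(\frac{11 \sqrt{2} \left|{\omega}\right|}{2} + \frac{\pi}{4} \right)}}{1331}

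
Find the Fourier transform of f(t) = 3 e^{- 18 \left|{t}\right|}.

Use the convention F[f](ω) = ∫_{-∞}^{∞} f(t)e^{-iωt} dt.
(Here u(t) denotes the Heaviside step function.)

F(ω) = \frac{108}{\omega^{2} + 324}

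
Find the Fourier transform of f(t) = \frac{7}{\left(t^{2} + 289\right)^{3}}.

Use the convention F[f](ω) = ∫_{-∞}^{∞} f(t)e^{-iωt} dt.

F(ω) = \frac{7 \pi \left(289 \omega^{2} + 51 \left|{\omega}\right| + 3\right) e^{- 17 \left|{\omega}\right|}}{11358856}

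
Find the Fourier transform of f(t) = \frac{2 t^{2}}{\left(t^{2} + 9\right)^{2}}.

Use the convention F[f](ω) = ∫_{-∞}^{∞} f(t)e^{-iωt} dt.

F(ω) = \frac{\pi \left(1 - 3 \left|{\omega}\right|\right) e^{- 3 \left|{\omega}\right|}}{3}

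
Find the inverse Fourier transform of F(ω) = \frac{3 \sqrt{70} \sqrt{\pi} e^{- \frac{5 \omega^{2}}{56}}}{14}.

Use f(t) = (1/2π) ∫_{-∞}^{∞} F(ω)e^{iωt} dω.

f(t) = 3 e^{- \frac{14 t^{2}}{5}}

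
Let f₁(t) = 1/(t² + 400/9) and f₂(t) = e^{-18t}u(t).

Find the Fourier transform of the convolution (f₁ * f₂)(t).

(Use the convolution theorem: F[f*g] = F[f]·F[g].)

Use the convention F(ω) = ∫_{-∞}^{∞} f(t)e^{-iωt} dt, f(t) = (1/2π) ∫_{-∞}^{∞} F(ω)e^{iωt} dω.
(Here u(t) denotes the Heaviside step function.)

F[f₁*f₂](ω) = \frac{3 \pi e^{- \frac{20 \left|{\omega}\right|}{3}}}{20 \left(i \omega + 18\right)}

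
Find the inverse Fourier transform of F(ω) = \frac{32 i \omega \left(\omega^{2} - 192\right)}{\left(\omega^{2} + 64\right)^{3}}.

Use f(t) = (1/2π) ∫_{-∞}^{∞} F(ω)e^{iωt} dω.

f(t) = 8 t e^{- 8 \left|{t}\right|} \left|{t}\right|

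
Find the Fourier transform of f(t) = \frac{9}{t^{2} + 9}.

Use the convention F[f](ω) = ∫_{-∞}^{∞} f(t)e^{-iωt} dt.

F(ω) = 3 \pi e^{- 3 \left|{\omega}\right|}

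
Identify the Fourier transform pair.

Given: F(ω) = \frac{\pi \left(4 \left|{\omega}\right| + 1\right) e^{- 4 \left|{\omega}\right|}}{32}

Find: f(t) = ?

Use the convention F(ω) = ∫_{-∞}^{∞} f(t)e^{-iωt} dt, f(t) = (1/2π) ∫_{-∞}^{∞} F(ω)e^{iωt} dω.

f(t) = \frac{4}{\left(t^{2} + 16\right)^{2}}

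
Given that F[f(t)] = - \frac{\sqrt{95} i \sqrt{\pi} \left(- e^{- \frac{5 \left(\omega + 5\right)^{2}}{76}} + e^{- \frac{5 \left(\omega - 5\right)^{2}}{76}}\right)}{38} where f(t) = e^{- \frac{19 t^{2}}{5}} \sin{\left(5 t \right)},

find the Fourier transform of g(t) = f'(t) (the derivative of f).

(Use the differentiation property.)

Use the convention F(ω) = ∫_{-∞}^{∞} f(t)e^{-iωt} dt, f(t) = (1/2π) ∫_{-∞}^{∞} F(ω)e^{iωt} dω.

F[g](ω) = \frac{\sqrt{95} \sqrt{\pi} \omega \left(e^{\frac{25 \omega}{19}} - 1\right) e^{- \frac{5 \omega^{2}}{76} - \frac{25 \omega}{38} - \frac{125}{76}}}{38}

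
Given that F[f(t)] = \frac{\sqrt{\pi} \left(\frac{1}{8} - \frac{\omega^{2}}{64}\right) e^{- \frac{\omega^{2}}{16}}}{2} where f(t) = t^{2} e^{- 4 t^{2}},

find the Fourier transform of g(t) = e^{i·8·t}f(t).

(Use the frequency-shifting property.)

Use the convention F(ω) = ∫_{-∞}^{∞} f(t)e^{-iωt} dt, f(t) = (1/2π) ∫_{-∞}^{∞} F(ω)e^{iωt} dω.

F[g](ω) = \frac{\sqrt{\pi} \left(8 - \left(\omega - 8\right)^{2}\right) e^{- \frac{\left(\omega - 8\right)^{2}}{16}}}{128}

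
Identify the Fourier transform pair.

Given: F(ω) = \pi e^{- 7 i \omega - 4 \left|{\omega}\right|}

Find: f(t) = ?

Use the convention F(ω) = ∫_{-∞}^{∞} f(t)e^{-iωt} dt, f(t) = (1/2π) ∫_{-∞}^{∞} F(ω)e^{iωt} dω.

f(t) = \frac{4}{\left(t - 7\right)^{2} + 16}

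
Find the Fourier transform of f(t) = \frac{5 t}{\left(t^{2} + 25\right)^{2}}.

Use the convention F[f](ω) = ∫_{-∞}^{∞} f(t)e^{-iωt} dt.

F(ω) = - \frac{i \pi \omega e^{- 5 \left|{\omega}\right|}}{2}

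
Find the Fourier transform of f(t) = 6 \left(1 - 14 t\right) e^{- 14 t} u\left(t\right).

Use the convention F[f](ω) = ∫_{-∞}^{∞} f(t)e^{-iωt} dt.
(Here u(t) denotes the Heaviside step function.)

F(ω) = \frac{6 i \omega}{- \omega^{2} + 28 i \omega + 196}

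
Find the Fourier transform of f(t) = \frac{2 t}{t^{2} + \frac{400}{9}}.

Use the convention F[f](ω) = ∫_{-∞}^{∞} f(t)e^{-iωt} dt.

F(ω) = - 2 i \pi e^{- \frac{20 \left|{\omega}\right|}{3}} \operatorname{sign}{\left(\omega \right)}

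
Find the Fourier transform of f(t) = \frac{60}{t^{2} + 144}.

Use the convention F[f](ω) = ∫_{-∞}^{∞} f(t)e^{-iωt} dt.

F(ω) = 5 \pi e^{- 12 \left|{\omega}\right|}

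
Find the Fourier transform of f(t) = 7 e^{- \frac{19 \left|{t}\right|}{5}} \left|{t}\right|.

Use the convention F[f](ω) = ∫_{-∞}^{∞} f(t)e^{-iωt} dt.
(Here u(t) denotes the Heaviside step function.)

F(ω) = \frac{350 \left(361 - 25 \omega^{2}\right)}{\left(25 \omega^{2} + 361\right)^{2}}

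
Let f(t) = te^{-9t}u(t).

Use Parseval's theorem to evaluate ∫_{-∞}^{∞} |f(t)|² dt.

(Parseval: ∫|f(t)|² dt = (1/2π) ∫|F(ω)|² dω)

∫|f(t)|² dt = \frac{1}{2916}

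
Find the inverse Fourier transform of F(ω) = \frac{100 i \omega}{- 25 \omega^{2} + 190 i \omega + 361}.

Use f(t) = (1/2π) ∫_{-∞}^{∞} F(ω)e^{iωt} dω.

f(t) = 4 \left(1 - \frac{19 t}{5}\right) e^{- \frac{19 t}{5}} u\left(t\right)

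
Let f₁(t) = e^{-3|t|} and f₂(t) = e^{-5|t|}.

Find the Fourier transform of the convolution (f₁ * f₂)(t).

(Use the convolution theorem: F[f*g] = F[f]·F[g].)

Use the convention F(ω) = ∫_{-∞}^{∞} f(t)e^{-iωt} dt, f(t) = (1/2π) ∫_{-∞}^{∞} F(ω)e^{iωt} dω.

F[f₁*f₂](ω) = \frac{60}{\left(\omega^{2} + 9\right) \left(\omega^{2} + 25\right)}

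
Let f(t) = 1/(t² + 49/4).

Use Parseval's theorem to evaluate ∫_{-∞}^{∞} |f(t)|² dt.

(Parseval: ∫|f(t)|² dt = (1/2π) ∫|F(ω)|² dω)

∫|f(t)|² dt = \frac{4 \pi}{343}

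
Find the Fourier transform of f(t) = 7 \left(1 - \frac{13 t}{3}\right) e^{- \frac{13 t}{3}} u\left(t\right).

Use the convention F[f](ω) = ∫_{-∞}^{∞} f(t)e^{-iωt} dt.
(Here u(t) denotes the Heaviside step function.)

F(ω) = \frac{63 i \omega}{- 9 \omega^{2} + 78 i \omega + 169}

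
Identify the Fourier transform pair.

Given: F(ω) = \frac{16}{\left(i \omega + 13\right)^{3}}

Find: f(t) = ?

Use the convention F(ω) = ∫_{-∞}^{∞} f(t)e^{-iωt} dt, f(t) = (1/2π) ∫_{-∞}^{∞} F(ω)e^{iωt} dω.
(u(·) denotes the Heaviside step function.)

f(t) = 8 t^{2} e^{- 13 t} u\left(t\right)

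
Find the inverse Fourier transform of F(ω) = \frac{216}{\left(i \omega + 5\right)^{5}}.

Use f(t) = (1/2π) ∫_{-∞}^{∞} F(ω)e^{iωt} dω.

f(t) = 9 t^{4} e^{- 5 t} u\left(t\right)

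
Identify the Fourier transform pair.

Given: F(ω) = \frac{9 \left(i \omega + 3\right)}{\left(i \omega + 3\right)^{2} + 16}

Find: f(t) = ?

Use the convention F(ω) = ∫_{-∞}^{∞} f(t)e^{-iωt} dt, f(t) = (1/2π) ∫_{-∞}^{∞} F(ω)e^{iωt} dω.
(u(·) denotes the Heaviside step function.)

f(t) = 9 e^{- 3 t} \cos{\left(4 t \right)} u\left(t\right)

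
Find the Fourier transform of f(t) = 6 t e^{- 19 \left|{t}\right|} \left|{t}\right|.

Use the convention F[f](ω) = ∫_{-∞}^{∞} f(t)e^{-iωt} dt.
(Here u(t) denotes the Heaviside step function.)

F(ω) = \frac{24 i \omega \left(\omega^{2} - 1083\right)}{\left(\omega^{2} + 361\right)^{3}}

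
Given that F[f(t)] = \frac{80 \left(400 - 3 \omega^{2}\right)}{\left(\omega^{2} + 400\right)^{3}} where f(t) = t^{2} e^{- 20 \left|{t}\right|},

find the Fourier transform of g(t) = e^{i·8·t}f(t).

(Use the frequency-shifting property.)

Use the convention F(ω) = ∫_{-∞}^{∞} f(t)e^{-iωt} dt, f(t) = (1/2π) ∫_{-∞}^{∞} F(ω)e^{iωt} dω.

F[g](ω) = \frac{80 \left(400 - 3 \left(\omega - 8\right)^{2}\right)}{\left(\left(\omega - 8\right)^{2} + 400\right)^{3}}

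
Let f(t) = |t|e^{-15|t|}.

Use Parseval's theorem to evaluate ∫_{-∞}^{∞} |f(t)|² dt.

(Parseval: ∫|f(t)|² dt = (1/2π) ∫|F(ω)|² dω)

∫|f(t)|² dt = \frac{1}{6750}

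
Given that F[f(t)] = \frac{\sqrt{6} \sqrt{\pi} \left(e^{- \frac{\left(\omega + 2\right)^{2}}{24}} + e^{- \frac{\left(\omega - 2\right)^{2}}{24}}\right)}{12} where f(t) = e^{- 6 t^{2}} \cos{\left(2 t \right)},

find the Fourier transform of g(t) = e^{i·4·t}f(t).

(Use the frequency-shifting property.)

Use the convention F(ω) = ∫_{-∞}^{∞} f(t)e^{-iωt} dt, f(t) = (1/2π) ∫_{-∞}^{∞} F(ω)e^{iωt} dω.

F[g](ω) = \frac{\sqrt{6} \sqrt{\pi} \left(e^{\frac{\omega}{6} + \frac{3}{2}} + e^{\frac{\omega}{2} + \frac{1}{6}}\right) e^{- \frac{\omega^{2}}{24} - \frac{5}{3}}}{12}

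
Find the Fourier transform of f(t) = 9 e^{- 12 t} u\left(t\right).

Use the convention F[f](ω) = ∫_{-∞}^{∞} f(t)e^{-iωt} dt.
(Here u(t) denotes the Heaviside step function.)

F(ω) = \frac{9}{i \omega + 12}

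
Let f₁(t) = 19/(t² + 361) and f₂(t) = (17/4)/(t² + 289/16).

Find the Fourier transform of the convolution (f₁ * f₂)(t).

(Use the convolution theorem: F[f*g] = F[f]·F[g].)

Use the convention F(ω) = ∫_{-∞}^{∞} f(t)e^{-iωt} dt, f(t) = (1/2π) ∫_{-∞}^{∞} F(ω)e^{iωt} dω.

F[f₁*f₂](ω) = \pi^{2} e^{- \frac{93 \left|{\omega}\right|}{4}}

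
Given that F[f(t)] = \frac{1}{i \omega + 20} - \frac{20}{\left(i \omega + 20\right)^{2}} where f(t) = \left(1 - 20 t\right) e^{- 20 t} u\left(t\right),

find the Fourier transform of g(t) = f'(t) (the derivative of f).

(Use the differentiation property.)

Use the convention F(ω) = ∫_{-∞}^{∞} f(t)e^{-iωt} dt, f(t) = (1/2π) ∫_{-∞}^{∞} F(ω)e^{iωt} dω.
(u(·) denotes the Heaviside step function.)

F[g](ω) = \frac{\omega^{2}}{\omega^{2} - 40 i \omega - 400}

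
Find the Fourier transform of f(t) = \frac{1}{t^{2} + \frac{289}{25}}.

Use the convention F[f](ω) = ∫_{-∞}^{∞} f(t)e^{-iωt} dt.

F(ω) = \frac{5 \pi e^{- \frac{17 \left|{\omega}\right|}{5}}}{17}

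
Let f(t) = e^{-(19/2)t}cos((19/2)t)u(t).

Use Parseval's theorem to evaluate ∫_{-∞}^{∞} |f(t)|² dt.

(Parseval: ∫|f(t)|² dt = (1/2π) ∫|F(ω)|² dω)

∫|f(t)|² dt = \frac{3}{76}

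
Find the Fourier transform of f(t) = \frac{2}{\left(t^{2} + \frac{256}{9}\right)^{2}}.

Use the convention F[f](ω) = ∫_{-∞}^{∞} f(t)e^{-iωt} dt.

F(ω) = \frac{9 \pi \left(16 \left|{\omega}\right| + 3\right) e^{- \frac{16 \left|{\omega}\right|}{3}}}{4096}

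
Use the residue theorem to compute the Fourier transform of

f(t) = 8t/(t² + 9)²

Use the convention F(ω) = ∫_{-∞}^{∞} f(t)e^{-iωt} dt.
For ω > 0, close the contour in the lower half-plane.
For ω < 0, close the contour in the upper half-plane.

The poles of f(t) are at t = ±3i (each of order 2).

Let g(z) = f(z)e^{-iωz}; for large |z| the factor e^{-iωz} decays in the lower half-plane when ω > 0 and in the upper half-plane when ω < 0.

Case ω > 0 (lower half-plane, clockwise contour ⇒ F(ω) = -2πi·ΣRes):
  Res_{z = - 3 i} g(z) = \frac{2 \omega e^{- 3 \omega}}{3} (pole of order 2)
  F(ω) = -2πi·ΣRes = - \frac{4 i \pi \omega e^{- 3 \omega}}{3}

Case ω < 0 (upper half-plane, counterclockwise contour ⇒ F(ω) = +2πi·ΣRes):
  Res_{z = 3 i} g(z) = - \frac{2 \omega e^{3 \omega}}{3} (pole of order 2)
  F(ω) = 2πi·ΣRes = - \frac{4 i \pi \omega e^{3 \omega}}{3}

Both cases combine into a single formula in |ω|:

F(ω) = - \frac{4 i \pi \omega e^{- 3 \left|{\omega}\right|}}{3}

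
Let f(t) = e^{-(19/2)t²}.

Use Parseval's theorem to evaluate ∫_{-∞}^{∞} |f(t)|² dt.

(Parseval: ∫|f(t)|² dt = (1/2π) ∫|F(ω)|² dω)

∫|f(t)|² dt = \frac{\sqrt{19} \sqrt{\pi}}{19}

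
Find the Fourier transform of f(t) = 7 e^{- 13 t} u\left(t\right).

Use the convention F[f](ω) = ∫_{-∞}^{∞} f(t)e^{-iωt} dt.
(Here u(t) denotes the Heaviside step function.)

F(ω) = \frac{7}{i \omega + 13}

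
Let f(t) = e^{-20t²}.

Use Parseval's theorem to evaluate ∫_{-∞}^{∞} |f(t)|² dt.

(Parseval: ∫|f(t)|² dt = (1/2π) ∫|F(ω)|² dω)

∫|f(t)|² dt = \frac{\sqrt{10} \sqrt{\pi}}{20}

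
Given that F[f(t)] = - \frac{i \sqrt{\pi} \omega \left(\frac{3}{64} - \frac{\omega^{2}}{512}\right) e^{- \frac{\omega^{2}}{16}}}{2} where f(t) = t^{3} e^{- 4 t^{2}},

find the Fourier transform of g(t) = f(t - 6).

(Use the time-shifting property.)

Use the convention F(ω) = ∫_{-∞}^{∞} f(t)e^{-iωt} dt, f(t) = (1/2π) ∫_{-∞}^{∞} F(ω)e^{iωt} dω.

F[g](ω) = \frac{i \sqrt{\pi} \omega \left(\omega^{2} - 24\right) e^{- \frac{\omega \left(\omega + 96 i\right)}{16}}}{1024}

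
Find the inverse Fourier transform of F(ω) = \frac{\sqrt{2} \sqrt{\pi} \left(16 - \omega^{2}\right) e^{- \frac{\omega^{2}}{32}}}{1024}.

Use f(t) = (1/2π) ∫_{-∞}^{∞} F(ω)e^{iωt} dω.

f(t) = t^{2} e^{- 8 t^{2}}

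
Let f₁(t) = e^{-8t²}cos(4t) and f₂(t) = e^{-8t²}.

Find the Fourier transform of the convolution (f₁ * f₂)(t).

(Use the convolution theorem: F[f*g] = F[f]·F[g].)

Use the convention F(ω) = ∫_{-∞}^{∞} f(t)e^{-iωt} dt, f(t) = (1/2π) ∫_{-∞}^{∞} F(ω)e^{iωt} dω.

F[f₁*f₂](ω) = \frac{\pi \left(e^{\frac{\omega}{2}} + 1\right) e^{- \frac{\omega^{2}}{16} - \frac{\omega}{4} - \frac{1}{2}}}{16}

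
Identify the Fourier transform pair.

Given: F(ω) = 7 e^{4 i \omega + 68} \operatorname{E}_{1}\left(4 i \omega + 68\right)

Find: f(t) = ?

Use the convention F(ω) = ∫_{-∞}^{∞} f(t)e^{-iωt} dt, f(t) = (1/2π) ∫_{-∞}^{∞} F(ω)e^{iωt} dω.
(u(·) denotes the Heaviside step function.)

f(t) = \frac{7 e^{- 17 t} u\left(t\right)}{t + 4}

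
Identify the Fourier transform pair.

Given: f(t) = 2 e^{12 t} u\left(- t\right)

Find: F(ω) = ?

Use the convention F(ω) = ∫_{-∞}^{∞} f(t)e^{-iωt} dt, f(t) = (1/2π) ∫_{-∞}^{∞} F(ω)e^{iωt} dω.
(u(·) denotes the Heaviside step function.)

F(ω) = - \frac{2}{i \omega - 12}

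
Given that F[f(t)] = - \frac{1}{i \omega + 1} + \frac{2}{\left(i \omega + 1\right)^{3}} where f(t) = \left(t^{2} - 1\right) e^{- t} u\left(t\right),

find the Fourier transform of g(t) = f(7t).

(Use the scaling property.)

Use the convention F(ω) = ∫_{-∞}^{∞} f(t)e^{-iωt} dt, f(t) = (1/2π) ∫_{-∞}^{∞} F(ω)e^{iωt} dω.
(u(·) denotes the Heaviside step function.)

F[g](ω) = \frac{98 i \omega - \left(i \omega + 7\right)^{3} + 686}{\left(i \omega + 7\right)^{4}}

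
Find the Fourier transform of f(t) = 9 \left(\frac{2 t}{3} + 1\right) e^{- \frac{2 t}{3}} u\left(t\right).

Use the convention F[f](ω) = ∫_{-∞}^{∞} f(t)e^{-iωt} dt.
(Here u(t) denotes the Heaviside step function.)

F(ω) = \frac{27 \left(- 3 i \omega - 4\right)}{9 \omega^{2} - 12 i \omega - 4}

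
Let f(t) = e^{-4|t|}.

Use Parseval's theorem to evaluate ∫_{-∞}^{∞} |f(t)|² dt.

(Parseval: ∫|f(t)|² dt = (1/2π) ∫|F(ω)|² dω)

∫|f(t)|² dt = \frac{1}{4}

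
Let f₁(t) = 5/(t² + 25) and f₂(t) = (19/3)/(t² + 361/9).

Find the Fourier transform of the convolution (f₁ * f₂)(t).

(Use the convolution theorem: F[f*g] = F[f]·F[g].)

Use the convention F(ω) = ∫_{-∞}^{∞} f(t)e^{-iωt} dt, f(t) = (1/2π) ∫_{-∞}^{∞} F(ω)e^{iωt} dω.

F[f₁*f₂](ω) = \pi^{2} e^{- \frac{34 \left|{\omega}\right|}{3}}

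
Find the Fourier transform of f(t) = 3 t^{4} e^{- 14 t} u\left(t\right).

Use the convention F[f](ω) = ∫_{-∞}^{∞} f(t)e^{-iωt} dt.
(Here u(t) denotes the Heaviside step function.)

F(ω) = \frac{72}{\left(i \omega + 14\right)^{5}}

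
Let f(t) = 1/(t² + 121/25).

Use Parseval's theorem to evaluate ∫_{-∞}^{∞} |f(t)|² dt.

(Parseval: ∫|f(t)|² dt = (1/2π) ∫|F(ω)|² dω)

∫|f(t)|² dt = \frac{125 \pi}{2662}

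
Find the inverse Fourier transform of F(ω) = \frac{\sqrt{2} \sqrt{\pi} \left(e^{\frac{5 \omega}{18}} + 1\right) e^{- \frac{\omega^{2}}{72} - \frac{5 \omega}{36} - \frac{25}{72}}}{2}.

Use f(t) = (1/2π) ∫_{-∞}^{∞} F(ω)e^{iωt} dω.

f(t) = 6 e^{- 18 t^{2}} \cos{\left(5 t \right)}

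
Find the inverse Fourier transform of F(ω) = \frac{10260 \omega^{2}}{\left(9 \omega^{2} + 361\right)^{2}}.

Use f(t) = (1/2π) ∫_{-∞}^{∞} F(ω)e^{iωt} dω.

f(t) = 5 \left(1 - \frac{19 \left|{t}\right|}{3}\right) e^{- \frac{19 \left|{t}\right|}{3}}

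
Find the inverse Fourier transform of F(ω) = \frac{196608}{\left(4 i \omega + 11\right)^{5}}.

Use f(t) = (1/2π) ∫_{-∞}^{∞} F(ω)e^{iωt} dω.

f(t) = 8 t^{4} e^{- \frac{11 t}{4}} u\left(t\right)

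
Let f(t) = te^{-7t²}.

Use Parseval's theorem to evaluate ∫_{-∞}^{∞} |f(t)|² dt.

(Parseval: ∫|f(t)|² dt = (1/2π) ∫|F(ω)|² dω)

∫|f(t)|² dt = \frac{\sqrt{14} \sqrt{\pi}}{392}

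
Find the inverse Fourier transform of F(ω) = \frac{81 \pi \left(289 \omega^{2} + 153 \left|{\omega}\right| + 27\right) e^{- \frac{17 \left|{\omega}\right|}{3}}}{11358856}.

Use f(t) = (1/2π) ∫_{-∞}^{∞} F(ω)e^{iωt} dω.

f(t) = \frac{3}{\left(t^{2} + \frac{289}{9}\right)^{3}}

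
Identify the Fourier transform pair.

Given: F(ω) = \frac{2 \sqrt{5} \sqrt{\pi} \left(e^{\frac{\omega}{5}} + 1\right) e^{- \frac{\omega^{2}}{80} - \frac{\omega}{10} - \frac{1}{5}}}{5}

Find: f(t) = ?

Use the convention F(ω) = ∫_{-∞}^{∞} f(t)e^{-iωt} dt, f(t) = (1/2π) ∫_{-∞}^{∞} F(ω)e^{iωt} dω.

f(t) = 8 e^{- 20 t^{2}} \cos{\left(4 t \right)}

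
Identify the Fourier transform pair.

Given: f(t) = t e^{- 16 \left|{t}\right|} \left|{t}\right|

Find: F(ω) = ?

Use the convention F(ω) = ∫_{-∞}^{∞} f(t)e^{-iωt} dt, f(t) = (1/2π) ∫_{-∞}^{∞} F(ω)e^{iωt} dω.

F(ω) = \frac{4 i \omega \left(\omega^{2} - 768\right)}{\left(\omega^{2} + 256\right)^{3}}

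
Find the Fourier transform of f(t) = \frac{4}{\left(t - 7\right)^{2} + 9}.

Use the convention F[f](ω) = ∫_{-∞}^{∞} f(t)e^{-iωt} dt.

F(ω) = \frac{4 \pi e^{- 7 i \omega - 3 \left|{\omega}\right|}}{3}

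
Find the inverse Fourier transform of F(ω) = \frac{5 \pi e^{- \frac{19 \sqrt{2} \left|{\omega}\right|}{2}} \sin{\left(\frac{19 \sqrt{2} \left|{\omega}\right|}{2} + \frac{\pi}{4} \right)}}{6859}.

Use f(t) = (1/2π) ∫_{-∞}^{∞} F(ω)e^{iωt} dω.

f(t) = \frac{5}{t^{4} + 130321}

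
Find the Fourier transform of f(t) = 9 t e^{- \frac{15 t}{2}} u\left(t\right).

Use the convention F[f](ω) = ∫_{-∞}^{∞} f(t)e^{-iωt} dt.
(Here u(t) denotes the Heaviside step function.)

F(ω) = \frac{36}{\left(2 i \omega + 15\right)^{2}}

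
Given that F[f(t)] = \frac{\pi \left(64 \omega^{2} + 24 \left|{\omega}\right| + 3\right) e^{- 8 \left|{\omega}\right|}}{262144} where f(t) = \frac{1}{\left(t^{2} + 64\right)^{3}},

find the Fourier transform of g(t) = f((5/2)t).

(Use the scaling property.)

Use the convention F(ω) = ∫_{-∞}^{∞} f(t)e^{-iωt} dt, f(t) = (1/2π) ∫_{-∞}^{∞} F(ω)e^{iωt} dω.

F[g](ω) = \frac{\pi \left(256 \omega^{2} + 240 \left|{\omega}\right| + 75\right) e^{- \frac{16 \left|{\omega}\right|}{5}}}{16384000}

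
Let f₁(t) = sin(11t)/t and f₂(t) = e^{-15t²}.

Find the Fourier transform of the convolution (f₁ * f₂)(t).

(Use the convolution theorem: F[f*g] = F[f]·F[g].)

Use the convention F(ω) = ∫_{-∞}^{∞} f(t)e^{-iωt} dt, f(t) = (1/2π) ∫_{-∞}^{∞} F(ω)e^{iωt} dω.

F[f₁*f₂](ω) = \begin{cases} \frac{\sqrt{15} \pi^{\frac{3}{2}} e^{- \frac{\omega^{2}}{60}}}{15} & \text{for}\: \omega > -11 \wedge \omega < 11 \\0 & \text{otherwise} \end{cases}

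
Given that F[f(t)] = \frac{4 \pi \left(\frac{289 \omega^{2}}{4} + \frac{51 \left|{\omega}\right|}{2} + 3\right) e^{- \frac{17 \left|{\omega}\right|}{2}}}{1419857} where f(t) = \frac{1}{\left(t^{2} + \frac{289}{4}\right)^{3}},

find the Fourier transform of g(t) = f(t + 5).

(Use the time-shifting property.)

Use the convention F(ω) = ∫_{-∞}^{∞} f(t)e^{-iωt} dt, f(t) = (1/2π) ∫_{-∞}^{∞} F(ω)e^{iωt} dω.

F[g](ω) = \frac{\pi \left(289 \omega^{2} + 102 \left|{\omega}\right| + 12\right) e^{5 i \omega - \frac{17 \left|{\omega}\right|}{2}}}{1419857}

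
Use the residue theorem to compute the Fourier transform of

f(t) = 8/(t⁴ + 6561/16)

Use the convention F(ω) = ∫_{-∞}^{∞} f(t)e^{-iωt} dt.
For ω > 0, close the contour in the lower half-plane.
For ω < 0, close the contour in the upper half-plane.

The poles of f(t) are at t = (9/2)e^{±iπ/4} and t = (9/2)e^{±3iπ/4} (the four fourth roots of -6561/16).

Let g(z) = f(z)e^{-iωz}; for large |z| the factor e^{-iωz} decays in the lower half-plane when ω > 0 and in the upper half-plane when ω < 0.

Case ω > 0 (lower half-plane, clockwise contour ⇒ F(ω) = -2πi·ΣRes):
  Res_{z = - \frac{9 \sqrt{2}}{4} - \frac{9 \sqrt{2} i}{4}} g(z) = \frac{8 \sqrt{2} \left(1 + i\right) e^{\frac{9 \sqrt{2} \omega \left(-1 + i\right)}{4}}}{729}
  Res_{z = \frac{9 \sqrt{2}}{4} - \frac{9 \sqrt{2} i}{4}} g(z) = \frac{8 \sqrt{2} \left(-1 + i\right) e^{- \frac{9 \sqrt{2} \omega \left(1 + i\right)}{4}}}{729}
  F(ω) = -2πi·ΣRes = \frac{16 \sqrt{2} \pi \left(\left(1 - i\right) e^{\frac{9 \sqrt{2} i \omega}{2}} + 1 + i\right) e^{- \frac{9 \sqrt{2} \omega \left(1 + i\right)}{4}}}{729} = \frac{64 \pi e^{- \frac{9 \sqrt{2} \omega}{4}} \sin{\left(\frac{9 \sqrt{2} \omega}{4} + \frac{\pi}{4} \right)}}{729}

Case ω < 0 (upper half-plane, counterclockwise contour ⇒ F(ω) = +2πi·ΣRes):
  Res_{z = \frac{9 \sqrt{2}}{4} + \frac{9 \sqrt{2} i}{4}} g(z) = - \frac{8 \sqrt{2} \left(1 + i\right) e^{\frac{9 \sqrt{2} \omega \left(1 - i\right)}{4}}}{729}
  Res_{z = - \frac{9 \sqrt{2}}{4} + \frac{9 \sqrt{2} i}{4}} g(z) = \frac{8 \sqrt{2} \left(1 - i\right) e^{\frac{9 \sqrt{2} \omega \left(1 + i\right)}{4}}}{729}
  F(ω) = 2πi·ΣRes = - \frac{16 \sqrt{2} i \pi \left(\left(1 + i\right) e^{\frac{9 \sqrt{2} \omega \left(1 - i\right)}{4}} - \left(1 - i\right) e^{\frac{9 \sqrt{2} \omega \left(1 + i\right)}{4}}\right)}{729} = \frac{64 \pi e^{\frac{9 \sqrt{2} \omega}{4}} \cos{\left(\frac{9 \sqrt{2} \omega}{4} + \frac{\pi}{4} \right)}}{729}

Both cases combine into a single formula in |ω|:

F(ω) = \frac{64 \pi e^{- \frac{9 \sqrt{2} \left|{\omega}\right|}{4}} \sin{\left(\frac{9 \sqrt{2} \left|{\omega}\right|}{4} + \frac{\pi}{4} \right)}}{729}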